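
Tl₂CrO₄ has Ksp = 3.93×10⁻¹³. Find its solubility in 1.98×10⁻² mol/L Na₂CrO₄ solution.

2.23×10⁻⁶ M

Tl₂CrO₄(s) ⇌ 2 Tl⁺(aq) + CrO₄²⁻(aq)
Let s be the solubility of Tl₂CrO₄ here. The common ion gives [CrO₄²⁻] ≈ 1.98×10⁻² mol/L, and [Tl⁺] = 2s.
Ksp = [Tl⁺]^2[CrO₄²⁻] = (2s)^2(1.98×10⁻²)
(2s)^2 = 3.93×10⁻¹³ / (1.98×10⁻²) = 1.98×10⁻¹¹
s = 2.23×10⁻⁶ mol/L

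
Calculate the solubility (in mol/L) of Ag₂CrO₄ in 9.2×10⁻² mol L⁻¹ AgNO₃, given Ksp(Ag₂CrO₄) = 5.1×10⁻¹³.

Ag₂CrO₄(s) ⇌ 2 Ag⁺(aq) + CrO₄²⁻(aq)
With Ag⁺ already at 9.2×10⁻² mol L⁻¹ and s small, take [Ag⁺] ≈ 9.2×10⁻² mol L⁻¹ and [CrO₄²⁻] = s.
Ksp = [Ag⁺]^2[CrO₄²⁻] = (9.2×10⁻²)^2s
s = 5.1×10⁻¹³ / (9.2×10⁻²)^2 = 6.0×10⁻¹¹
s = 6.0×10⁻¹¹ mol L⁻¹

6.0×10⁻¹¹ M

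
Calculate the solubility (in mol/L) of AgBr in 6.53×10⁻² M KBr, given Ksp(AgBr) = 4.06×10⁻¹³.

6.22×10⁻¹² M

AgBr(s) ⇌ Ag⁺(aq) + Br⁻(aq)
With Br⁻ already at 6.53×10⁻² M and s small, take [Br⁻] ≈ 6.53×10⁻² M and [Ag⁺] = s.
Ksp = [Ag⁺][Br⁻] = s(6.53×10⁻²)
s = 4.06×10⁻¹³ / (6.53×10⁻²) = 6.22×10⁻¹²
s = 6.22×10⁻¹² M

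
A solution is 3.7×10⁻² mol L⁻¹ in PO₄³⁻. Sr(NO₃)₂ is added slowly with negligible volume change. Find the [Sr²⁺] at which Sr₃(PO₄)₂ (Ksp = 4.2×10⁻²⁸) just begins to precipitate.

Precipitation begins when Q = Ksp.
Sr₃(PO₄)₂(s) ⇌ 3 Sr²⁺(aq) + 2 PO₄³⁻(aq)
Ksp = [Sr²⁺]^3[PO₄³⁻]^2 = [Sr²⁺]^3(3.7×10⁻²)^2
[Sr²⁺]^3 = 4.2×10⁻²⁸ / (3.7×10⁻²)^2 = 3.1×10⁻²⁵
[Sr²⁺] = 6.7×10⁻⁹ mol L⁻¹

6.7×10⁻⁹ M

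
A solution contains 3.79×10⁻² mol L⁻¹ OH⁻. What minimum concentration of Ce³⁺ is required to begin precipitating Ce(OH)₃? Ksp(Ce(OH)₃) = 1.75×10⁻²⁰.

A salt starts to precipitate once the ion product Q reaches its Ksp.
Ce(OH)₃(s) ⇌ Ce³⁺(aq) + 3 OH⁻(aq)
Ksp = [Ce³⁺][OH⁻]^3 = [Ce³⁺](3.79×10⁻²)^3
[Ce³⁺] = 1.75×10⁻²⁰ / (3.79×10⁻²)^3 = 3.21×10⁻¹⁶
[Ce³⁺] = 3.21×10⁻¹⁶ mol L⁻¹

3.21×10⁻¹⁶ M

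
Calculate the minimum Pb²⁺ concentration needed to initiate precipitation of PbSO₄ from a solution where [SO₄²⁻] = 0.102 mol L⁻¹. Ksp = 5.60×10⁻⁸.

Precipitation of each salt begins when its ion product equals Ksp.
PbSO₄(s) ⇌ Pb²⁺(aq) + SO₄²⁻(aq)
Ksp = [Pb²⁺][SO₄²⁻] = [Pb²⁺](0.102)
[Pb²⁺] = 5.60×10⁻⁸ / (0.102) = 5.49×10⁻⁷
[Pb²⁺] = 5.49×10⁻⁷ mol L⁻¹

5.49×10⁻⁷ M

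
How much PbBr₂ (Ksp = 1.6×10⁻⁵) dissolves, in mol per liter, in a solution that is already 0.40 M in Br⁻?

PbBr₂(s) ⇌ Pb²⁺(aq) + 2 Br⁻(aq)
Let s be the solubility of PbBr₂ here. The common ion gives [Br⁻] ≈ 0.40 M, and [Pb²⁺] = s.
Ksp = [Pb²⁺][Br⁻]^2 = s(0.40)^2
s = 1.6×10⁻⁵ / (0.40)^2 = 1.0×10⁻⁴
s = 1.0×10⁻⁴ M

1.0×10⁻⁴ M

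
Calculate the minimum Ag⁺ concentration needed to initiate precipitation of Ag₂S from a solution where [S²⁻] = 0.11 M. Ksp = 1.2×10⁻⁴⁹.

The threshold for precipitation is Q = Ksp.
Ag₂S(s) ⇌ 2 Ag⁺(aq) + S²⁻(aq)
Ksp = [Ag⁺]^2[S²⁻] = [Ag⁺]^2(0.11)
[Ag⁺]^2 = 1.2×10⁻⁴⁹ / (0.11) = 1.1×10⁻⁴⁸
[Ag⁺] = 1.0×10⁻²⁴ M

1.0×10⁻²⁴ M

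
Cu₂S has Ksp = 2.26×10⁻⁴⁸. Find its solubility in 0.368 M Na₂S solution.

1.24×10⁻²⁴ M

Cu₂S(s) ⇌ 2 Cu⁺(aq) + S²⁻(aq)
Let s be the solubility of Cu₂S here. The common ion gives [S²⁻] ≈ 0.368 M, and [Cu⁺] = 2s.
Ksp = [Cu⁺]^2[S²⁻] = (2s)^2(0.368)
(2s)^2 = 2.26×10⁻⁴⁸ / (0.368) = 6.14×10⁻⁴⁸
s = 1.24×10⁻²⁴ M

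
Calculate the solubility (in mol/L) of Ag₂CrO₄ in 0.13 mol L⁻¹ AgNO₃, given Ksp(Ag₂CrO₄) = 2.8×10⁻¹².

1.7×10⁻¹⁰ M

Ag₂CrO₄(s) ⇌ 2 Ag⁺(aq) + CrO₄²⁻(aq)
With Ag⁺ already at 0.13 mol L⁻¹ and s small, take [Ag⁺] ≈ 0.13 mol L⁻¹ and [CrO₄²⁻] = s.
Ksp = [Ag⁺]^2[CrO₄²⁻] = (0.13)^2s
s = 2.8×10⁻¹² / (0.13)^2 = 1.7×10⁻¹⁰
s = 1.7×10⁻¹⁰ mol L⁻¹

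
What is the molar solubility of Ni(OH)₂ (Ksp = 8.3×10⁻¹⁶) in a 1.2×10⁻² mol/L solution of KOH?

Ni(OH)₂(s) ⇌ Ni²⁺(aq) + 2 OH⁻(aq)
The solution already contains OH⁻ at 1.2×10⁻² mol/L. Let s be the molar solubility of Ni(OH)₂.
[OH⁻] ≈ 1.2×10⁻² mol/L (common ion dominates); [Ni²⁺] = s.
Ksp = [Ni²⁺][OH⁻]^2 = s(1.2×10⁻²)^2
s = 8.3×10⁻¹⁶ / (1.2×10⁻²)^2 = 5.8×10⁻¹²
s = 5.8×10⁻¹² mol/L

5.8×10⁻¹² M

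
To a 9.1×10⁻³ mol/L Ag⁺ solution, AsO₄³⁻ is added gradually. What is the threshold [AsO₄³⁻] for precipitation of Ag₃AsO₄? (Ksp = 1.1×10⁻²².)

The threshold for precipitation is Q = Ksp.
Ag₃AsO₄(s) ⇌ 3 Ag⁺(aq) + AsO₄³⁻(aq)
Ksp = [Ag⁺]^3[AsO₄³⁻] = [AsO₄³⁻](9.1×10⁻³)^3
[AsO₄³⁻] = 1.1×10⁻²² / (9.1×10⁻³)^3 = 1.5×10⁻¹⁶
[AsO₄³⁻] = 1.5×10⁻¹⁶ mol/L

1.5×10⁻¹⁶ M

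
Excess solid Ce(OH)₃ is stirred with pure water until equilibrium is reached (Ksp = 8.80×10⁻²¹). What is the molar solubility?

Ce(OH)₃(s) ⇌ Ce³⁺(aq) + 3 OH⁻(aq)
Call the molar solubility s, so that [Ce³⁺] = s and [OH⁻] = 3s.
Ksp = [Ce³⁺][OH⁻]^3 = s · (3s)^3 = 27s^4
27s^4 = 8.80×10⁻²¹  ⇒  s^4 = 3.26×10⁻²²
Taking the 4th root, s = 4.25×10⁻⁶ mol/L.

4.25×10⁻⁶ M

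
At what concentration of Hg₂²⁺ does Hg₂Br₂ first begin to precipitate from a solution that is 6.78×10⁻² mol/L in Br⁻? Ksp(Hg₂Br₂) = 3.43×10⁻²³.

A salt starts to precipitate once the ion product Q reaches its Ksp.
Hg₂Br₂(s) ⇌ Hg₂²⁺(aq) + 2 Br⁻(aq)
Ksp = [Hg₂²⁺][Br⁻]^2 = [Hg₂²⁺](6.78×10⁻²)^2
[Hg₂²⁺] = 3.43×10⁻²³ / (6.78×10⁻²)^2 = 7.46×10⁻²¹
[Hg₂²⁺] = 7.46×10⁻²¹ mol/L

7.46×10⁻²¹ M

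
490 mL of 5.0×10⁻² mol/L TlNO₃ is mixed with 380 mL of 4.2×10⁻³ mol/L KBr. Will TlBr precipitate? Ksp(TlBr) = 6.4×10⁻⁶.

Yes

Total volume after mixing = 490 + 380 = 870 mL.
[Tl⁺] = (5.0×10⁻²)(490)/870 = 2.8×10⁻² mol/L
[Br⁻] = (4.2×10⁻³)(380)/870 = 1.8×10⁻³ mol/L
Q = [Tl⁺][Br⁻] = 5.2×10⁻⁵
Since Q (5.2×10⁻⁵) exceeds Ksp (6.4×10⁻⁶), TlBr will precipitate.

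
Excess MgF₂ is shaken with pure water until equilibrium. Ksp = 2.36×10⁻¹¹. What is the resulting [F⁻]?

3.61×10⁻⁴ M

MgF₂(s) ⇌ Mg²⁺(aq) + 2 F⁻(aq)
If s mol/L of MgF₂ dissolves, [Mg²⁺] = s and [F⁻] = 2s.
Ksp = [Mg²⁺][F⁻]^2 = s · (2s)^2 = 4s^3 = 2.36×10⁻¹¹
s = 1.81×10⁻⁴ mol/L
[F⁻] = 2s = 3.61×10⁻⁴ mol/L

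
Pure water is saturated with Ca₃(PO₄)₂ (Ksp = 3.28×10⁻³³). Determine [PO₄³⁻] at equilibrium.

2.50×10⁻⁷ M

Ca₃(PO₄)₂(s) ⇌ 3 Ca²⁺(aq) + 2 PO₄³⁻(aq)
If s mol/L of Ca₃(PO₄)₂ dissolves, [Ca²⁺] = 3s and [PO₄³⁻] = 2s.
Ksp = [Ca²⁺]^3[PO₄³⁻]^2 = (3s)^3 · (2s)^2 = 108s^5 = 3.28×10⁻³³
s = 1.25×10⁻⁷ mol L⁻¹
[PO₄³⁻] = 2s = 2.50×10⁻⁷ mol L⁻¹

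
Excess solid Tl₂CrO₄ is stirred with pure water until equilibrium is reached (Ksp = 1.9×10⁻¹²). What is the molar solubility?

Tl₂CrO₄(s) ⇌ 2 Tl⁺(aq) + CrO₄²⁻(aq)
For each mole of Tl₂CrO₄ that dissolves per liter, [Tl⁺] = 2s and [CrO₄²⁻] = s; let s denote this solubility.
Ksp = [Tl⁺]^2[CrO₄²⁻] = (2s)^2 · s = 4s^3
4s^3 = 1.9×10⁻¹²  ⇒  s^3 = 4.8×10⁻¹³
s = (4.8×10⁻¹³)^(1/3) = 7.8×10⁻⁵ M

7.8×10⁻⁵ M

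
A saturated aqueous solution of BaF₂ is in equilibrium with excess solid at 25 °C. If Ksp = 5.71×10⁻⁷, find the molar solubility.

BaF₂(s) ⇌ Ba²⁺(aq) + 2 F⁻(aq)
Let s be the molar solubility. Then [Ba²⁺] = s and [F⁻] = 2s.
Ksp = [Ba²⁺][F⁻]^2 = s · (2s)^2 = 4s^3
4s^3 = 5.71×10⁻⁷  ⇒  s^3 = 1.43×10⁻⁷
s = 5.23×10⁻³ M

5.23×10⁻³ M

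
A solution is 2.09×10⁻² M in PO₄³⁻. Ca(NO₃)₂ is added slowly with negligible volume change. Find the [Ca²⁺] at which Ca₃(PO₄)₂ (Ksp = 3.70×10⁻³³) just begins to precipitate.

2.04×10⁻¹⁰ M

Precipitation begins when Q = Ksp.
Ca₃(PO₄)₂(s) ⇌ 3 Ca²⁺(aq) + 2 PO₄³⁻(aq)
Ksp = [Ca²⁺]^3[PO₄³⁻]^2 = [Ca²⁺]^3(2.09×10⁻²)^2
[Ca²⁺]^3 = 3.70×10⁻³³ / (2.09×10⁻²)^2 = 8.47×10⁻³⁰
[Ca²⁺] = 2.04×10⁻¹⁰ M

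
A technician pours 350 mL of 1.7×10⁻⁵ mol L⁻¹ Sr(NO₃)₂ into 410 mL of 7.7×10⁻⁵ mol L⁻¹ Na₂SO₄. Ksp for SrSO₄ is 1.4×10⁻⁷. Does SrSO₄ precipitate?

The combined volume is 760 mL.
[Sr²⁺] = (1.7×10⁻⁵)(350)/760 = 7.8×10⁻⁶ mol L⁻¹
[SO₄²⁻] = (7.7×10⁻⁵)(410)/760 = 4.2×10⁻⁵ mol L⁻¹
Q = [Sr²⁺][SO₄²⁻] = 3.3×10⁻¹⁰
Q = 3.3×10⁻¹⁰ < Ksp = 1.4×10⁻⁷, so the solution is unsaturated and no precipitate forms.

No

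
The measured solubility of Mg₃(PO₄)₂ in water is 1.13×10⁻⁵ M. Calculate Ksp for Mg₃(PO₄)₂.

Mg₃(PO₄)₂(s) ⇌ 3 Mg²⁺(aq) + 2 PO₄³⁻(aq)
For each mole of Mg₃(PO₄)₂ that dissolves per liter, [Mg²⁺] = 3s and [PO₄³⁻] = 2s; let s denote this solubility.
Ksp = [Mg²⁺]^3[PO₄³⁻]^2 = (3s)^3 · (2s)^2 = 108s^5
Ksp = 108 × (1.13×10⁻⁵)^5 = 1.99×10⁻²³

Ksp = 1.99×10⁻²³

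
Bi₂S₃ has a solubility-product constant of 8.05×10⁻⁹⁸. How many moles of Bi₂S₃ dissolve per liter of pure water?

Bi₂S₃(s) ⇌ 2 Bi³⁺(aq) + 3 S²⁻(aq)
If s mol/L of Bi₂S₃ dissolves, [Bi³⁺] = 2s and [S²⁻] = 3s.
Ksp = [Bi³⁺]^2[S²⁻]^3 = (2s)^2 · (3s)^3 = 108s^5
108s^5 = 8.05×10⁻⁹⁸  ⇒  s^5 = 7.45×10⁻¹⁰⁰
s = (7.45×10⁻¹⁰⁰)^(1/5) = 1.49×10⁻²⁰ M

1.49×10⁻²⁰ M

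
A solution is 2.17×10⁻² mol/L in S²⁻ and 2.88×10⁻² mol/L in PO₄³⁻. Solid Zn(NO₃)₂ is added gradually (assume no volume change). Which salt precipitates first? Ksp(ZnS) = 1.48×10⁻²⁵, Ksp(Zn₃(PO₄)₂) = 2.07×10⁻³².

A salt starts to precipitate once the ion product Q reaches its Ksp.
For ZnS: [Zn²⁺] = (Ksp/[S²⁻]) = 6.82×10⁻²⁴ mol/L
For Zn₃(PO₄)₂: [Zn²⁺] = (Ksp/[PO₄³⁻]^2)^(1/3) = 2.92×10⁻¹⁰ mol/L
Since ZnS needs less Zn²⁺ to reach saturation, it precipitates first.

ZnS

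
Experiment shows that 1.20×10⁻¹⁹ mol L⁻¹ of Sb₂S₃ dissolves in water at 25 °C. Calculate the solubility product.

Ksp = 2.69×10⁻⁹³

Sb₂S₃(s) ⇌ 2 Sb³⁺(aq) + 3 S²⁻(aq)
Let s be the molar solubility. Then [Sb³⁺] = 2s and [S²⁻] = 3s.
Ksp = [Sb³⁺]^2[S²⁻]^3 = (2s)^2 · (3s)^3 = 108s^5
Ksp = 108 × (1.20×10⁻¹⁹)^5 = 2.69×10⁻⁹³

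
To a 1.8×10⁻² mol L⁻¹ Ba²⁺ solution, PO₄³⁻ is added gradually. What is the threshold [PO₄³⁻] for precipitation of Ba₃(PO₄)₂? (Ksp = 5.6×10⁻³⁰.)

9.8×10⁻¹³ M

A salt starts to precipitate once the ion product Q reaches its Ksp.
Ba₃(PO₄)₂(s) ⇌ 3 Ba²⁺(aq) + 2 PO₄³⁻(aq)
Ksp = [Ba²⁺]^3[PO₄³⁻]^2 = [PO₄³⁻]^2(1.8×10⁻²)^3
[PO₄³⁻]^2 = 5.6×10⁻³⁰ / (1.8×10⁻²)^3 = 9.6×10⁻²⁵
[PO₄³⁻] = 9.8×10⁻¹³ mol L⁻¹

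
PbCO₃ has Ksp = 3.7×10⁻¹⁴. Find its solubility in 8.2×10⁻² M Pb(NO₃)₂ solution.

4.5×10⁻¹³ M

PbCO₃(s) ⇌ Pb²⁺(aq) + CO₃²⁻(aq)
Pb²⁺ is already present at 8.2×10⁻² M. If s mol/L of PbCO₃ dissolves, [CO₃²⁻] = s while [Pb²⁺] ≈ 8.2×10⁻² M.
Ksp = [Pb²⁺][CO₃²⁻] = (8.2×10⁻²)s
s = 3.7×10⁻¹⁴ / (8.2×10⁻²) = 4.5×10⁻¹³
s = 4.5×10⁻¹³ M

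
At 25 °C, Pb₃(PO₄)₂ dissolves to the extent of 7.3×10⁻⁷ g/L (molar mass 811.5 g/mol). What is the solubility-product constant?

Molar solubility s = (7.3×10⁻⁷ g/L) / (811.5 g/mol) = 8.996×10⁻¹⁰ mol/L
Pb₃(PO₄)₂(s) ⇌ 3 Pb²⁺(aq) + 2 PO₄³⁻(aq)
If s mol/L of Pb₃(PO₄)₂ dissolves, [Pb²⁺] = 3s and [PO₄³⁻] = 2s.
Ksp = [Pb²⁺]^3[PO₄³⁻]^2 = (3s)^3 · (2s)^2 = 108s^5
Ksp = 108 × (8.996×10⁻¹⁰)^5 = 6.4×10⁻⁴⁴

Ksp = 6.4×10⁻⁴⁴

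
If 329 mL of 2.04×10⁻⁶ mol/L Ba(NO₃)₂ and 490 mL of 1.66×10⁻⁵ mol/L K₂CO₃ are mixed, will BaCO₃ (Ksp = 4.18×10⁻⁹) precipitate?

The combined volume is 819 mL.
[Ba²⁺] = (2.04×10⁻⁶)(329)/819 = 8.19×10⁻⁷ mol/L
[CO₃²⁻] = (1.66×10⁻⁵)(490)/819 = 9.93×10⁻⁶ mol/L
Q = [Ba²⁺][CO₃²⁻] = 8.14×10⁻¹²
Q < Ksp (8.14×10⁻¹² vs 4.18×10⁻⁹); the solution remains unsaturated and no precipitate forms.

No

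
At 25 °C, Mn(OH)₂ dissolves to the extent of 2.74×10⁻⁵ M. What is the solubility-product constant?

Ksp = 8.23×10⁻¹⁴

Mn(OH)₂(s) ⇌ Mn²⁺(aq) + 2 OH⁻(aq)
If s mol/L of Mn(OH)₂ dissolves, [Mn²⁺] = s and [OH⁻] = 2s.
Ksp = [Mn²⁺][OH⁻]^2 = s · (2s)^2 = 4s^3
Ksp = 4 × (2.74×10⁻⁵)^3 = 8.23×10⁻¹⁴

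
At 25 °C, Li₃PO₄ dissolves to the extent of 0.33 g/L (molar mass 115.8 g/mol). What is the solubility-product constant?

Ksp = 1.8×10⁻⁹

s = (0.33 g L⁻¹)/(115.8 g mol⁻¹) = 2.850×10⁻³ M
Li₃PO₄(s) ⇌ 3 Li⁺(aq) + PO₄³⁻(aq)
If s mol/L of Li₃PO₄ dissolves, [Li⁺] = 3s and [PO₄³⁻] = s.
Ksp = [Li⁺]^3[PO₄³⁻] = (3s)^3 · s = 27s^4
Ksp = 27 × (2.850×10⁻³)^4 = 1.8×10⁻⁹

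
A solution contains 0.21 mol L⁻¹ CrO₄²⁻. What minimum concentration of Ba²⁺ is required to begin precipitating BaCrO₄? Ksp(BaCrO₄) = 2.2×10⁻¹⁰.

1.0×10⁻⁹ M

Precipitation begins when Q = Ksp.
BaCrO₄(s) ⇌ Ba²⁺(aq) + CrO₄²⁻(aq)
Ksp = [Ba²⁺][CrO₄²⁻] = [Ba²⁺](0.21)
[Ba²⁺] = 2.2×10⁻¹⁰ / (0.21) = 1.0×10⁻⁹
[Ba²⁺] = 1.0×10⁻⁹ mol L⁻¹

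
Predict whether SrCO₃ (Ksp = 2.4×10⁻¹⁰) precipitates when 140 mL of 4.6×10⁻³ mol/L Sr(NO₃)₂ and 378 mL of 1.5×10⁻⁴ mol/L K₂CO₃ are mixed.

The combined volume is 518 mL.
[Sr²⁺] = (4.6×10⁻³)(140)/518 = 1.2×10⁻³ mol/L
[CO₃²⁻] = (1.5×10⁻⁴)(378)/518 = 1.1×10⁻⁴ mol/L
Q = [Sr²⁺][CO₃²⁻] = 1.4×10⁻⁷
Since Q (1.4×10⁻⁷) exceeds Ksp (2.4×10⁻¹⁰), SrCO₃ will precipitate.

Yes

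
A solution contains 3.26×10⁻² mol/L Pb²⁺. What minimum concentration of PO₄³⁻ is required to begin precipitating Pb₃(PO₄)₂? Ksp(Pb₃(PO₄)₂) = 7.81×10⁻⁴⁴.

4.75×10⁻²⁰ M

The threshold for precipitation is Q = Ksp.
Pb₃(PO₄)₂(s) ⇌ 3 Pb²⁺(aq) + 2 PO₄³⁻(aq)
Ksp = [Pb²⁺]^3[PO₄³⁻]^2 = [PO₄³⁻]^2(3.26×10⁻²)^3
[PO₄³⁻]^2 = 7.81×10⁻⁴⁴ / (3.26×10⁻²)^3 = 2.25×10⁻³⁹
[PO₄³⁻] = 4.75×10⁻²⁰ mol/L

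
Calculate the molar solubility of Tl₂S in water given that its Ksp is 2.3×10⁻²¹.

Tl₂S(s) ⇌ 2 Tl⁺(aq) + S²⁻(aq)
For each mole of Tl₂S that dissolves per liter, [Tl⁺] = 2s and [S²⁻] = s; let s denote this solubility.
Ksp = [Tl⁺]^2[S²⁻] = (2s)^2 · s = 4s^3
4s^3 = 2.3×10⁻²¹  ⇒  s^3 = 5.8×10⁻²²
Taking the 3rd root, s = 8.3×10⁻⁸ mol/L.

8.3×10⁻⁸ M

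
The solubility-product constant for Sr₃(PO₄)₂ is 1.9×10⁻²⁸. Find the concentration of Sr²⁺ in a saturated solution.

Sr₃(PO₄)₂(s) ⇌ 3 Sr²⁺(aq) + 2 PO₄³⁻(aq)
Call the molar solubility s, so that [Sr²⁺] = 3s and [PO₄³⁻] = 2s.
Ksp = [Sr²⁺]^3[PO₄³⁻]^2 = (3s)^3 · (2s)^2 = 108s^5 = 1.9×10⁻²⁸
s = 1.1×10⁻⁶ mol L⁻¹
[Sr²⁺] = 3s = 3.4×10⁻⁶ mol L⁻¹

3.4×10⁻⁶ M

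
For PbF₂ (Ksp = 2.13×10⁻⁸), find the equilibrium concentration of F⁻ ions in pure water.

PbF₂(s) ⇌ Pb²⁺(aq) + 2 F⁻(aq)
Call the molar solubility s, so that [Pb²⁺] = s and [F⁻] = 2s.
Ksp = [Pb²⁺][F⁻]^2 = s · (2s)^2 = 4s^3 = 2.13×10⁻⁸
s = 1.75×10⁻³ M
[F⁻] = 2s = 3.49×10⁻³ M

3.49×10⁻³ M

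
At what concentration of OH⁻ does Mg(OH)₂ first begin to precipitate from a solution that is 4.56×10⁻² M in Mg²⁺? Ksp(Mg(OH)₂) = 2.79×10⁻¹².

7.82×10⁻⁶ M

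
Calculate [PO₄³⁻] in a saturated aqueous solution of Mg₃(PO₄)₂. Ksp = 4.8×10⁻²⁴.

1.7×10⁻⁵ M

Mg₃(PO₄)₂(s) ⇌ 3 Mg²⁺(aq) + 2 PO₄³⁻(aq)
If s mol/L of Mg₃(PO₄)₂ dissolves, [Mg²⁺] = 3s and [PO₄³⁻] = 2s.
Ksp = [Mg²⁺]^3[PO₄³⁻]^2 = (3s)^3 · (2s)^2 = 108s^5 = 4.8×10⁻²⁴
s = 8.5×10⁻⁶ mol/L
[PO₄³⁻] = 2s = 1.7×10⁻⁵ mol/L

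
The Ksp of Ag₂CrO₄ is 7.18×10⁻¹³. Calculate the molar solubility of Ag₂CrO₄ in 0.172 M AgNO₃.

Ag₂CrO₄(s) ⇌ 2 Ag⁺(aq) + CrO₄²⁻(aq)
With Ag⁺ already at 0.172 M and s small, take [Ag⁺] ≈ 0.172 M and [CrO₄²⁻] = s.
Ksp = [Ag⁺]^2[CrO₄²⁻] = (0.172)^2s
s = 7.18×10⁻¹³ / (0.172)^2 = 2.43×10⁻¹¹
s = 2.43×10⁻¹¹ M

2.43×10⁻¹¹ M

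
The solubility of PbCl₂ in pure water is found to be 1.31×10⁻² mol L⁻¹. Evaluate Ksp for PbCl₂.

PbCl₂(s) ⇌ Pb²⁺(aq) + 2 Cl⁻(aq)
With molar solubility s: [Pb²⁺] = s, [Cl⁻] = 2s.
Ksp = [Pb²⁺][Cl⁻]^2 = s · (2s)^2 = 4s^3
Ksp = 4 × (1.31×10⁻²)^3 = 8.99×10⁻⁶

Ksp = 8.99×10⁻⁶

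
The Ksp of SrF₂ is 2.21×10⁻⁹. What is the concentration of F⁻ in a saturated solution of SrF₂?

SrF₂(s) ⇌ Sr²⁺(aq) + 2 F⁻(aq)
Let s be the molar solubility. Then [Sr²⁺] = s and [F⁻] = 2s.
Ksp = [Sr²⁺][F⁻]^2 = s · (2s)^2 = 4s^3 = 2.21×10⁻⁹
s = 8.21×10⁻⁴ M
[F⁻] = 2s = 1.64×10⁻³ M

1.64×10⁻³ M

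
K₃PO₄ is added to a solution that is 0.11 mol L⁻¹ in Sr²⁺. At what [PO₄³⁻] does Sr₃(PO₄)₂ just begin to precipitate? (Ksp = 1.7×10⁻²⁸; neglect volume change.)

The threshold for precipitation is Q = Ksp.
Sr₃(PO₄)₂(s) ⇌ 3 Sr²⁺(aq) + 2 PO₄³⁻(aq)
Ksp = [Sr²⁺]^3[PO₄³⁻]^2 = [PO₄³⁻]^2(0.11)^3
[PO₄³⁻]^2 = 1.7×10⁻²⁸ / (0.11)^3 = 1.3×10⁻²⁵
[PO₄³⁻] = 3.6×10⁻¹³ mol L⁻¹

3.6×10⁻¹³ M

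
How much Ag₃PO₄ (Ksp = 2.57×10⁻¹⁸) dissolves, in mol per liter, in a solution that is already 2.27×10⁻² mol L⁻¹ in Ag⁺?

2.20×10⁻¹³ M

Ag₃PO₄(s) ⇌ 3 Ag⁺(aq) + PO₄³⁻(aq)
Let s be the solubility of Ag₃PO₄ here. The common ion gives [Ag⁺] ≈ 2.27×10⁻² mol L⁻¹, and [PO₄³⁻] = s.
Ksp = [Ag⁺]^3[PO₄³⁻] = (2.27×10⁻²)^3s
s = 2.57×10⁻¹⁸ / (2.27×10⁻²)^3 = 2.20×10⁻¹³
s = 2.20×10⁻¹³ mol L⁻¹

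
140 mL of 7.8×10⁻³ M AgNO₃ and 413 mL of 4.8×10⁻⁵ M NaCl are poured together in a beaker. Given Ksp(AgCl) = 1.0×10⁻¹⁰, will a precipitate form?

The combined volume is 553 mL.
[Ag⁺] = (7.8×10⁻³)(140)/553 = 2.0×10⁻³ M
[Cl⁻] = (4.8×10⁻⁵)(413)/553 = 3.6×10⁻⁵ M
Q = [Ag⁺][Cl⁻] = 7.1×10⁻⁸
Q = 7.1×10⁻⁸ > Ksp = 1.0×10⁻¹⁰, so the solution is supersaturated and AgCl precipitates.

Yes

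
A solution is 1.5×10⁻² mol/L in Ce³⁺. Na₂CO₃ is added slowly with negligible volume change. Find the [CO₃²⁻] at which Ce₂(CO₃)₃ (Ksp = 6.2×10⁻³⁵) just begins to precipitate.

6.5×10⁻¹¹ M

The threshold for precipitation is Q = Ksp.
Ce₂(CO₃)₃(s) ⇌ 2 Ce³⁺(aq) + 3 CO₃²⁻(aq)
Ksp = [Ce³⁺]^2[CO₃²⁻]^3 = [CO₃²⁻]^3(1.5×10⁻²)^2
[CO₃²⁻]^3 = 6.2×10⁻³⁵ / (1.5×10⁻²)^2 = 2.8×10⁻³¹
[CO₃²⁻] = 6.5×10⁻¹¹ mol/L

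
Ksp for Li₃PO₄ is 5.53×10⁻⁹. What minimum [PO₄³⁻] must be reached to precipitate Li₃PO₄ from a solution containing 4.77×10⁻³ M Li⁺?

5.10×10⁻² M

Each salt precipitates once Q = Ksp for that salt.
Li₃PO₄(s) ⇌ 3 Li⁺(aq) + PO₄³⁻(aq)
Ksp = [Li⁺]^3[PO₄³⁻] = [PO₄³⁻](4.77×10⁻³)^3
[PO₄³⁻] = 5.53×10⁻⁹ / (4.77×10⁻³)^3 = 5.10×10⁻²
[PO₄³⁻] = 5.10×10⁻² M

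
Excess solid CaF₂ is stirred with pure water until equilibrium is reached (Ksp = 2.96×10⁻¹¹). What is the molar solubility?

1.95×10⁻⁴ M

CaF₂(s) ⇌ Ca²⁺(aq) + 2 F⁻(aq)
With molar solubility s: [Ca²⁺] = s, [F⁻] = 2s.
Ksp = [Ca²⁺][F⁻]^2 = s · (2s)^2 = 4s^3
4s^3 = 2.96×10⁻¹¹  ⇒  s^3 = 7.40×10⁻¹²
s = (7.40×10⁻¹²)^(1/3) = 1.95×10⁻⁴ mol L⁻¹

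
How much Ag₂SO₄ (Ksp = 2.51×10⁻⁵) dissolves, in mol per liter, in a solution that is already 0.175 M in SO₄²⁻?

5.99×10⁻³ M

Ag₂SO₄(s) ⇌ 2 Ag⁺(aq) + SO₄²⁻(aq)
Let s be the solubility of Ag₂SO₄ here. The common ion gives [SO₄²⁻] ≈ 0.175 M, and [Ag⁺] = 2s.
Ksp = [Ag⁺]^2[SO₄²⁻] = (2s)^2(0.175)
(2s)^2 = 2.51×10⁻⁵ / (0.175) = 1.43×10⁻⁴
s = 5.99×10⁻³ M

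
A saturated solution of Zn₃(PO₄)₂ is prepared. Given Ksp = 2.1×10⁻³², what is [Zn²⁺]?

Zn₃(PO₄)₂(s) ⇌ 3 Zn²⁺(aq) + 2 PO₄³⁻(aq)
For each mole of Zn₃(PO₄)₂ that dissolves per liter, [Zn²⁺] = 3s and [PO₄³⁻] = 2s; let s denote this solubility.
Ksp = [Zn²⁺]^3[PO₄³⁻]^2 = (3s)^3 · (2s)^2 = 108s^5 = 2.1×10⁻³²
s = 1.8×10⁻⁷ mol/L
[Zn²⁺] = 3s = 5.4×10⁻⁷ mol/L

5.4×10⁻⁷ M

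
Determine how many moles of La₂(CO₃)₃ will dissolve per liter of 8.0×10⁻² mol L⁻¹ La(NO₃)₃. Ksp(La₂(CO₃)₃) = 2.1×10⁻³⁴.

La₂(CO₃)₃(s) ⇌ 2 La³⁺(aq) + 3 CO₃²⁻(aq)
Let s be the solubility of La₂(CO₃)₃ here. The common ion gives [La³⁺] ≈ 8.0×10⁻² mol L⁻¹, and [CO₃²⁻] = 3s.
Ksp = [La³⁺]^2[CO₃²⁻]^3 = (8.0×10⁻²)^2(3s)^3
(3s)^3 = 2.1×10⁻³⁴ / (8.0×10⁻²)^2 = 3.3×10⁻³²
s = 1.1×10⁻¹¹ mol L⁻¹

1.1×10⁻¹¹ M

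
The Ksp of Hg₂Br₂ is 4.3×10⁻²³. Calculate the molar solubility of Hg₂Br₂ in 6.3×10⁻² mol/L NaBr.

1.1×10⁻²⁰ M

Hg₂Br₂(s) ⇌ Hg₂²⁺(aq) + 2 Br⁻(aq)
Br⁻ is already present at 6.3×10⁻² mol/L. If s mol/L of Hg₂Br₂ dissolves, [Hg₂²⁺] = s while [Br⁻] ≈ 6.3×10⁻² mol/L.
Ksp = [Hg₂²⁺][Br⁻]^2 = s(6.3×10⁻²)^2
s = 4.3×10⁻²³ / (6.3×10⁻²)^2 = 1.1×10⁻²⁰
s = 1.1×10⁻²⁰ mol/L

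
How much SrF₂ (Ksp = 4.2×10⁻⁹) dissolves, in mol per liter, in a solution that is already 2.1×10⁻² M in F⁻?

SrF₂(s) ⇌ Sr²⁺(aq) + 2 F⁻(aq)
Let s be the solubility of SrF₂ here. The common ion gives [F⁻] ≈ 2.1×10⁻² M, and [Sr²⁺] = s.
Ksp = [Sr²⁺][F⁻]^2 = s(2.1×10⁻²)^2
s = 4.2×10⁻⁹ / (2.1×10⁻²)^2 = 9.5×10⁻⁶
s = 9.5×10⁻⁶ M

9.5×10⁻⁶ M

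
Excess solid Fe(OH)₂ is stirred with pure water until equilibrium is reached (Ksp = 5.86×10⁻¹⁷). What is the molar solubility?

2.45×10⁻⁶ M

Fe(OH)₂(s) ⇌ Fe²⁺(aq) + 2 OH⁻(aq)
If s mol/L of Fe(OH)₂ dissolves, [Fe²⁺] = s and [OH⁻] = 2s.
Ksp = [Fe²⁺][OH⁻]^2 = s · (2s)^2 = 4s^3
4s^3 = 5.86×10⁻¹⁷  ⇒  s^3 = 1.47×10⁻¹⁷
s = 2.45×10⁻⁶ mol/L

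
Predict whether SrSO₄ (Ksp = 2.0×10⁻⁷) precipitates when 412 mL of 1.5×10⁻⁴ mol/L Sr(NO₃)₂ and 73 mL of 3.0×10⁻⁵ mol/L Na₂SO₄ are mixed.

After mixing, V = 412 mL + 73 mL = 485 mL.
[Sr²⁺] = (1.5×10⁻⁴)(412)/485 = 1.3×10⁻⁴ mol/L
[SO₄²⁻] = (3.0×10⁻⁵)(73)/485 = 4.5×10⁻⁶ mol/L
Q = [Sr²⁺][SO₄²⁻] = 5.8×10⁻¹⁰
Q = 5.8×10⁻¹⁰ < Ksp = 2.0×10⁻⁷, so the solution is unsaturated and no precipitate forms.

No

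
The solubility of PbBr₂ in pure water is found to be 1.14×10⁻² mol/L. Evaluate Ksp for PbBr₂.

Ksp = 5.93×10⁻⁶

PbBr₂(s) ⇌ Pb²⁺(aq) + 2 Br⁻(aq)
Let s be the molar solubility. Then [Pb²⁺] = s and [Br⁻] = 2s.
Ksp = [Pb²⁺][Br⁻]^2 = s · (2s)^2 = 4s^3
Ksp = 4 × (1.14×10⁻²)^3 = 5.93×10⁻⁶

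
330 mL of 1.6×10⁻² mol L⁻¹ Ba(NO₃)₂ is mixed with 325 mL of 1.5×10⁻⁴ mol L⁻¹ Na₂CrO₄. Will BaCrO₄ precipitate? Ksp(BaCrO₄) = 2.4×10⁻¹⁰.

Yes

Total volume after mixing = 330 + 325 = 655 mL.
[Ba²⁺] = (1.6×10⁻²)(330)/655 = 8.1×10⁻³ mol L⁻¹
[CrO₄²⁻] = (1.5×10⁻⁴)(325)/655 = 7.4×10⁻⁵ mol L⁻¹
Q = [Ba²⁺][CrO₄²⁻] = 6.0×10⁻⁷
Because Q > Ksp (6.0×10⁻⁷ vs 2.4×10⁻¹⁰), a precipitate of BaCrO₄ forms.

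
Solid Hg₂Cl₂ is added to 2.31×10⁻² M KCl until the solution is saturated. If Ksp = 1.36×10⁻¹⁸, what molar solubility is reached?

Hg₂Cl₂(s) ⇌ Hg₂²⁺(aq) + 2 Cl⁻(aq)
The solution already contains Cl⁻ at 2.31×10⁻² M. Let s be the molar solubility of Hg₂Cl₂.
[Cl⁻] ≈ 2.31×10⁻² M (common ion dominates); [Hg₂²⁺] = s.
Ksp = [Hg₂²⁺][Cl⁻]^2 = s(2.31×10⁻²)^2
s = 1.36×10⁻¹⁸ / (2.31×10⁻²)^2 = 2.55×10⁻¹⁵
s = 2.55×10⁻¹⁵ M

2.55×10⁻¹⁵ M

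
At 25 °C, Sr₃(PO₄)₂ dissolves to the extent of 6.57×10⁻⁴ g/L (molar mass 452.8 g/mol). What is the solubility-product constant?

s = (6.57×10⁻⁴ g L⁻¹)/(452.8 g mol⁻¹) = 1.4510×10⁻⁶ M
Sr₃(PO₄)₂(s) ⇌ 3 Sr²⁺(aq) + 2 PO₄³⁻(aq)
Let s be the molar solubility. Then [Sr²⁺] = 3s and [PO₄³⁻] = 2s.
Ksp = [Sr²⁺]^3[PO₄³⁻]^2 = (3s)^3 · (2s)^2 = 108s^5
Ksp = 108 × (1.4510×10⁻⁶)^5 = 6.95×10⁻²⁸

Ksp = 6.95×10⁻²⁸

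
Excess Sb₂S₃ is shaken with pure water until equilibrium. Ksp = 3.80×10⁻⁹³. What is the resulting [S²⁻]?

3.86×10⁻¹⁹ M

Sb₂S₃(s) ⇌ 2 Sb³⁺(aq) + 3 S²⁻(aq)
If s mol/L of Sb₂S₃ dissolves, [Sb³⁺] = 2s and [S²⁻] = 3s.
Ksp = [Sb³⁺]^2[S²⁻]^3 = (2s)^2 · (3s)^3 = 108s^5 = 3.80×10⁻⁹³
s = 1.29×10⁻¹⁹ M
[S²⁻] = 3s = 3.86×10⁻¹⁹ M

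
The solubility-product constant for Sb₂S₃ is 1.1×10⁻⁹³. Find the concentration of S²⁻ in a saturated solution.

Sb₂S₃(s) ⇌ 2 Sb³⁺(aq) + 3 S²⁻(aq)
Call the molar solubility s, so that [Sb³⁺] = 2s and [S²⁻] = 3s.
Ksp = [Sb³⁺]^2[S²⁻]^3 = (2s)^2 · (3s)^3 = 108s^5 = 1.1×10⁻⁹³
s = 1.0×10⁻¹⁹ mol/L
[S²⁻] = 3s = 3.0×10⁻¹⁹ mol/L

3.0×10⁻¹⁹ M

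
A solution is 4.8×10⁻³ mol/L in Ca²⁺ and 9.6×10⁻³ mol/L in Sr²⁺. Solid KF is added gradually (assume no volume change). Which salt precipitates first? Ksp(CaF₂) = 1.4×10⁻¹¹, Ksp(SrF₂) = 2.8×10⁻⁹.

CaF₂

Each salt precipitates once Q = Ksp for that salt.
For CaF₂: [F⁻] = (Ksp/[Ca²⁺])^(1/2) = 5.4×10⁻⁵ mol/L
For SrF₂: [F⁻] = (Ksp/[Sr²⁺])^(1/2) = 5.4×10⁻⁴ mol/L
The smaller threshold [F⁻] is reached first, so CaF₂ precipitates first.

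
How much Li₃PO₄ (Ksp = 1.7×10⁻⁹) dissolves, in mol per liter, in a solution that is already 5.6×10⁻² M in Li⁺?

Li₃PO₄(s) ⇌ 3 Li⁺(aq) + PO₄³⁻(aq)
Li⁺ is already present at 5.6×10⁻² M. If s mol/L of Li₃PO₄ dissolves, [PO₄³⁻] = s while [Li⁺] ≈ 5.6×10⁻² M.
Ksp = [Li⁺]^3[PO₄³⁻] = (5.6×10⁻²)^3s
s = 1.7×10⁻⁹ / (5.6×10⁻²)^3 = 9.7×10⁻⁶
s = 9.7×10⁻⁶ M

9.7×10⁻⁶ M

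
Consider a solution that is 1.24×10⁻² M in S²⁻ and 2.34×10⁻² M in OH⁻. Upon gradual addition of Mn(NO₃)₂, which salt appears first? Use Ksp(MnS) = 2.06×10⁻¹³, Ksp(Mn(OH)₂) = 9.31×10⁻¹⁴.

MnS

The threshold for precipitation is Q = Ksp.
For MnS: [Mn²⁺] = (Ksp/[S²⁻]) = 1.66×10⁻¹¹ M
For Mn(OH)₂: [Mn²⁺] = (Ksp/[OH⁻]^2) = 1.70×10⁻¹⁰ M
MnS requires the lower [Mn²⁺], so it precipitates first.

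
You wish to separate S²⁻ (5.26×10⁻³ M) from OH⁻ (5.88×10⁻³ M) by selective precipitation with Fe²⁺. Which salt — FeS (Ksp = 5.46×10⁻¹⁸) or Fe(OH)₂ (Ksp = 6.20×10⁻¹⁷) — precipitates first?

Precipitation begins when Q = Ksp.
For FeS: [Fe²⁺] = (Ksp/[S²⁻]) = 1.04×10⁻¹⁵ M
For Fe(OH)₂: [Fe²⁺] = (Ksp/[OH⁻]^2) = 1.79×10⁻¹² M
FeS requires the lower [Fe²⁺], so it precipitates first.

FeS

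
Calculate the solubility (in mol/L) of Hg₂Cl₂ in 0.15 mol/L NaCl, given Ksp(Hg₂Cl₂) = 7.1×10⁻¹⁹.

3.2×10⁻¹⁷ M

Hg₂Cl₂(s) ⇌ Hg₂²⁺(aq) + 2 Cl⁻(aq)
With Cl⁻ already at 0.15 mol/L and s small, take [Cl⁻] ≈ 0.15 mol/L and [Hg₂²⁺] = s.
Ksp = [Hg₂²⁺][Cl⁻]^2 = s(0.15)^2
s = 7.1×10⁻¹⁹ / (0.15)^2 = 3.2×10⁻¹⁷
s = 3.2×10⁻¹⁷ mol/L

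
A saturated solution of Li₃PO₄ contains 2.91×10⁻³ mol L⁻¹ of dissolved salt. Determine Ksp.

Li₃PO₄(s) ⇌ 3 Li⁺(aq) + PO₄³⁻(aq)
With molar solubility s: [Li⁺] = 3s, [PO₄³⁻] = s.
Ksp = [Li⁺]^3[PO₄³⁻] = (3s)^3 · s = 27s^4
Ksp = 27 × (2.91×10⁻³)^4 = 1.94×10⁻⁹

Ksp = 1.94×10⁻⁹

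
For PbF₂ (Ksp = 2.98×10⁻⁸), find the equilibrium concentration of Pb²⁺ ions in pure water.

PbF₂(s) ⇌ Pb²⁺(aq) + 2 F⁻(aq)
Call the molar solubility s, so that [Pb²⁺] = s and [F⁻] = 2s.
Ksp = [Pb²⁺][F⁻]^2 = s · (2s)^2 = 4s^3 = 2.98×10⁻⁸
s = 1.95×10⁻³ mol/L
[Pb²⁺] = s = 1.95×10⁻³ mol/L

1.95×10⁻³ M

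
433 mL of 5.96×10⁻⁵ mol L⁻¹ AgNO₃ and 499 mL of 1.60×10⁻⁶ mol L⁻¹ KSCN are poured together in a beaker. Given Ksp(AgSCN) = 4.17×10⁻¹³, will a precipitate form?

Yes

The combined volume is 932 mL.
[Ag⁺] = (5.96×10⁻⁵)(433)/932 = 2.77×10⁻⁵ mol L⁻¹
[SCN⁻] = (1.60×10⁻⁶)(499)/932 = 8.57×10⁻⁷ mol L⁻¹
Q = [Ag⁺][SCN⁻] = 2.37×10⁻¹¹
Q = 2.37×10⁻¹¹ > Ksp = 4.17×10⁻¹³, so the solution is supersaturated and AgSCN precipitates.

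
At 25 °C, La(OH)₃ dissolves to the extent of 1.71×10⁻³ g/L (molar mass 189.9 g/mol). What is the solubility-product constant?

Ksp = 1.78×10⁻¹⁹

Convert to molarity: s = 1.71×10⁻³ / 189.9 = 9.0047×10⁻⁶ mol/L
La(OH)₃(s) ⇌ La³⁺(aq) + 3 OH⁻(aq)
Call the molar solubility s, so that [La³⁺] = s and [OH⁻] = 3s.
Ksp = [La³⁺][OH⁻]^3 = s · (3s)^3 = 27s^4
Ksp = 27 × (9.0047×10⁻⁶)^4 = 1.78×10⁻¹⁹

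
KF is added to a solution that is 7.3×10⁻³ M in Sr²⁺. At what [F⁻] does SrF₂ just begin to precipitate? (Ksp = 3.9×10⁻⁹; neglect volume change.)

The threshold for precipitation is Q = Ksp.
SrF₂(s) ⇌ Sr²⁺(aq) + 2 F⁻(aq)
Ksp = [Sr²⁺][F⁻]^2 = [F⁻]^2(7.3×10⁻³)
[F⁻]^2 = 3.9×10⁻⁹ / (7.3×10⁻³) = 5.3×10⁻⁷
[F⁻] = 7.3×10⁻⁴ M

7.3×10⁻⁴ M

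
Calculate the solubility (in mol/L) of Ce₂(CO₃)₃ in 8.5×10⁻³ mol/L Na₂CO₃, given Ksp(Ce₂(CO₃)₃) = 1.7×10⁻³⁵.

2.6×10⁻¹⁵ M

Ce₂(CO₃)₃(s) ⇌ 2 Ce³⁺(aq) + 3 CO₃²⁻(aq)
With CO₃²⁻ already at 8.5×10⁻³ mol/L and s small, take [CO₃²⁻] ≈ 8.5×10⁻³ mol/L and [Ce³⁺] = 2s.
Ksp = [Ce³⁺]^2[CO₃²⁻]^3 = (2s)^2(8.5×10⁻³)^3
(2s)^2 = 1.7×10⁻³⁵ / (8.5×10⁻³)^3 = 2.8×10⁻²⁹
s = 2.6×10⁻¹⁵ mol/L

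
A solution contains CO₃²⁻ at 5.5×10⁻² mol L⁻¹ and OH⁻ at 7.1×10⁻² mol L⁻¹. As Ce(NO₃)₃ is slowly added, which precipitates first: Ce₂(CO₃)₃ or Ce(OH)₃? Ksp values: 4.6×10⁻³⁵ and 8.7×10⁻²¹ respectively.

Ce(OH)₃

Each salt precipitates once Q = Ksp for that salt.
For Ce₂(CO₃)₃: [Ce³⁺] = (Ksp/[CO₃²⁻]^3)^(1/2) = 5.3×10⁻¹⁶ mol L⁻¹
For Ce(OH)₃: [Ce³⁺] = (Ksp/[OH⁻]^3) = 2.4×10⁻¹⁷ mol L⁻¹
Since Ce(OH)₃ needs less Ce³⁺ to reach saturation, it precipitates first.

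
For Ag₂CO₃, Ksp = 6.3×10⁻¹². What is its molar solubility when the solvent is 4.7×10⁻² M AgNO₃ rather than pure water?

Ag₂CO₃(s) ⇌ 2 Ag⁺(aq) + CO₃²⁻(aq)
The solution already contains Ag⁺ at 4.7×10⁻² M. Let s be the molar solubility of Ag₂CO₃.
[Ag⁺] ≈ 4.7×10⁻² M (common ion dominates); [CO₃²⁻] = s.
Ksp = [Ag⁺]^2[CO₃²⁻] = (4.7×10⁻²)^2s
s = 6.3×10⁻¹² / (4.7×10⁻²)^2 = 2.9×10⁻⁹
s = 2.9×10⁻⁹ M

2.9×10⁻⁹ M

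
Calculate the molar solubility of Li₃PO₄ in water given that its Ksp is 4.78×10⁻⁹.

3.65×10⁻³ M

Li₃PO₄(s) ⇌ 3 Li⁺(aq) + PO₄³⁻(aq)
With molar solubility s: [Li⁺] = 3s, [PO₄³⁻] = s.
Ksp = [Li⁺]^3[PO₄³⁻] = (3s)^3 · s = 27s^4
27s^4 = 4.78×10⁻⁹  ⇒  s^4 = 1.77×10⁻¹⁰
Taking the 4th root, s = 3.65×10⁻³ mol L⁻¹.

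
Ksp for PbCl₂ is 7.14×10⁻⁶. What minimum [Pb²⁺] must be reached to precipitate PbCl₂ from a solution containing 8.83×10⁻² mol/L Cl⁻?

9.16×10⁻⁴ M

A salt starts to precipitate once the ion product Q reaches its Ksp.
PbCl₂(s) ⇌ Pb²⁺(aq) + 2 Cl⁻(aq)
Ksp = [Pb²⁺][Cl⁻]^2 = [Pb²⁺](8.83×10⁻²)^2
[Pb²⁺] = 7.14×10⁻⁶ / (8.83×10⁻²)^2 = 9.16×10⁻⁴
[Pb²⁺] = 9.16×10⁻⁴ mol/L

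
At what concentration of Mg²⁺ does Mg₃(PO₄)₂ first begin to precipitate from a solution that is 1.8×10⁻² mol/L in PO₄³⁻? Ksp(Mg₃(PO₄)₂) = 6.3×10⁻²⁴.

2.7×10⁻⁷ M

A salt starts to precipitate once the ion product Q reaches its Ksp.
Mg₃(PO₄)₂(s) ⇌ 3 Mg²⁺(aq) + 2 PO₄³⁻(aq)
Ksp = [Mg²⁺]^3[PO₄³⁻]^2 = [Mg²⁺]^3(1.8×10⁻²)^2
[Mg²⁺]^3 = 6.3×10⁻²⁴ / (1.8×10⁻²)^2 = 1.9×10⁻²⁰
[Mg²⁺] = 2.7×10⁻⁷ mol/L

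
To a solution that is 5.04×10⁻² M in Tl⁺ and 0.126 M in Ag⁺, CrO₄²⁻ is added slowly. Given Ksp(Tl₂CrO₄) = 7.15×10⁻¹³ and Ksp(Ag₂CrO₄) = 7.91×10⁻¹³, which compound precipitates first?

Precipitation of each salt begins when its ion product equals Ksp.
For Tl₂CrO₄: [CrO₄²⁻] = (Ksp/[Tl⁺]^2) = 2.81×10⁻¹⁰ M
For Ag₂CrO₄: [CrO₄²⁻] = (Ksp/[Ag⁺]^2) = 4.98×10⁻¹¹ M
The smaller threshold [CrO₄²⁻] is reached first, so Ag₂CrO₄ precipitates first.

Ag₂CrO₄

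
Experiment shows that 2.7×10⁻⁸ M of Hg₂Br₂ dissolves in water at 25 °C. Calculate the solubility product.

Hg₂Br₂(s) ⇌ Hg₂²⁺(aq) + 2 Br⁻(aq)
With molar solubility s: [Hg₂²⁺] = s, [Br⁻] = 2s.
Ksp = [Hg₂²⁺][Br⁻]^2 = s · (2s)^2 = 4s^3
Ksp = 4 × (2.7×10⁻⁸)^3 = 7.9×10⁻²³

Ksp = 7.9×10⁻²³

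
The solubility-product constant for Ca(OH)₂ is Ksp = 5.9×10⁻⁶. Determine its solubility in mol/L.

1.1×10⁻² M

Ca(OH)₂(s) ⇌ Ca²⁺(aq) + 2 OH⁻(aq)
For each mole of Ca(OH)₂ that dissolves per liter, [Ca²⁺] = s and [OH⁻] = 2s; let s denote this solubility.
Ksp = [Ca²⁺][OH⁻]^2 = s · (2s)^2 = 4s^3
4s^3 = 5.9×10⁻⁶  ⇒  s^3 = 1.5×10⁻⁶
Taking the 3rd root, s = 1.1×10⁻² mol/L.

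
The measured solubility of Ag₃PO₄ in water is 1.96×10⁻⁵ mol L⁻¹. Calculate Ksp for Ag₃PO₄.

Ag₃PO₄(s) ⇌ 3 Ag⁺(aq) + PO₄³⁻(aq)
Let s be the molar solubility. Then [Ag⁺] = 3s and [PO₄³⁻] = s.
Ksp = [Ag⁺]^3[PO₄³⁻] = (3s)^3 · s = 27s^4
Ksp = 27 × (1.96×10⁻⁵)^4 = 3.98×10⁻¹⁸

Ksp = 3.98×10⁻¹⁸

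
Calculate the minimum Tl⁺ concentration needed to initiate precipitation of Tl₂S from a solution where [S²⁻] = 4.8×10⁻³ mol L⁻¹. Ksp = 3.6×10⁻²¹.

A salt starts to precipitate once the ion product Q reaches its Ksp.
Tl₂S(s) ⇌ 2 Tl⁺(aq) + S²⁻(aq)
Ksp = [Tl⁺]^2[S²⁻] = [Tl⁺]^2(4.8×10⁻³)
[Tl⁺]^2 = 3.6×10⁻²¹ / (4.8×10⁻³) = 7.5×10⁻¹⁹
[Tl⁺] = 8.7×10⁻¹⁰ mol L⁻¹

8.7×10⁻¹⁰ M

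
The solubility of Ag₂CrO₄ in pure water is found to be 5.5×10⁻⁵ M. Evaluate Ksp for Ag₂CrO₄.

Ksp = 6.7×10⁻¹³

Ag₂CrO₄(s) ⇌ 2 Ag⁺(aq) + CrO₄²⁻(aq)
Let s be the molar solubility. Then [Ag⁺] = 2s and [CrO₄²⁻] = s.
Ksp = [Ag⁺]^2[CrO₄²⁻] = (2s)^2 · s = 4s^3
Ksp = 4 × (5.5×10⁻⁵)^3 = 6.7×10⁻¹³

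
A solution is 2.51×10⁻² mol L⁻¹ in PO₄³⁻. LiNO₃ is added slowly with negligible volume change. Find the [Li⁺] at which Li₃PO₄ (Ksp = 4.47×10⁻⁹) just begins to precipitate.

Each salt precipitates once Q = Ksp for that salt.
Li₃PO₄(s) ⇌ 3 Li⁺(aq) + PO₄³⁻(aq)
Ksp = [Li⁺]^3[PO₄³⁻] = [Li⁺]^3(2.51×10⁻²)
[Li⁺]^3 = 4.47×10⁻⁹ / (2.51×10⁻²) = 1.78×10⁻⁷
[Li⁺] = 5.63×10⁻³ mol L⁻¹

5.63×10⁻³ M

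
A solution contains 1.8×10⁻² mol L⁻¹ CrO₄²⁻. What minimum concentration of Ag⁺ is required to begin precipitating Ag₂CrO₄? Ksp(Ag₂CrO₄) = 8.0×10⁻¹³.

6.7×10⁻⁶ M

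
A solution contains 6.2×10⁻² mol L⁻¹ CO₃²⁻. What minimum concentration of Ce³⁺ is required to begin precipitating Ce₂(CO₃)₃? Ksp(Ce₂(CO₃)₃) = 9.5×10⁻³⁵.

Precipitation begins when Q = Ksp.
Ce₂(CO₃)₃(s) ⇌ 2 Ce³⁺(aq) + 3 CO₃²⁻(aq)
Ksp = [Ce³⁺]^2[CO₃²⁻]^3 = [Ce³⁺]^2(6.2×10⁻²)^3
[Ce³⁺]^2 = 9.5×10⁻³⁵ / (6.2×10⁻²)^3 = 4.0×10⁻³¹
[Ce³⁺] = 6.3×10⁻¹⁶ mol L⁻¹

6.3×10⁻¹⁶ M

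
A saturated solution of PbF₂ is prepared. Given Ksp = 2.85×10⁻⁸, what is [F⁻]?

3.85×10⁻³ M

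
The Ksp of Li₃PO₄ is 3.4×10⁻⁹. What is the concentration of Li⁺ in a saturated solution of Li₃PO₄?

Li₃PO₄(s) ⇌ 3 Li⁺(aq) + PO₄³⁻(aq)
With molar solubility s: [Li⁺] = 3s, [PO₄³⁻] = s.
Ksp = [Li⁺]^3[PO₄³⁻] = (3s)^3 · s = 27s^4 = 3.4×10⁻⁹
s = 3.3×10⁻³ mol L⁻¹
[Li⁺] = 3s = 1.0×10⁻² mol L⁻¹

1.0×10⁻² M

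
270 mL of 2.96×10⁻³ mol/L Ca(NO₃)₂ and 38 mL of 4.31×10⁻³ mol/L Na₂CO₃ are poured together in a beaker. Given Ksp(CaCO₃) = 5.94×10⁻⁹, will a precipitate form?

Total volume after mixing = 270 + 38 = 308 mL.
[Ca²⁺] = (2.96×10⁻³)(270)/308 = 2.59×10⁻³ mol/L
[CO₃²⁻] = (4.31×10⁻³)(38)/308 = 5.32×10⁻⁴ mol/L
Q = [Ca²⁺][CO₃²⁻] = 1.38×10⁻⁶
Q = 1.38×10⁻⁶ > Ksp = 5.94×10⁻⁹, so the solution is supersaturated and CaCO₃ precipitates.

Yes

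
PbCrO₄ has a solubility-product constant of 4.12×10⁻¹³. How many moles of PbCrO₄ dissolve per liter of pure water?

PbCrO₄(s) ⇌ Pb²⁺(aq) + CrO₄²⁻(aq)
If s mol/L of PbCrO₄ dissolves, [Pb²⁺] = s and [CrO₄²⁻] = s.
Ksp = [Pb²⁺][CrO₄²⁻] = s · s = s^2
s^2 = 4.12×10⁻¹³
Taking the 2nd root, s = 6.42×10⁻⁷ mol L⁻¹.

6.42×10⁻⁷ M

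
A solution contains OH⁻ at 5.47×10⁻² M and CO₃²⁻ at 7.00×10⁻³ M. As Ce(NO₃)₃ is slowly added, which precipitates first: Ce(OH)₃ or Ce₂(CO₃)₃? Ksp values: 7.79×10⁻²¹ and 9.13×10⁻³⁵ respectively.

Precipitation begins when Q = Ksp.
For Ce(OH)₃: [Ce³⁺] = (Ksp/[OH⁻]^3) = 4.76×10⁻¹⁷ M
For Ce₂(CO₃)₃: [Ce³⁺] = (Ksp/[CO₃²⁻]^3)^(1/2) = 1.63×10⁻¹⁴ M
The smaller threshold [Ce³⁺] is reached first, so Ce(OH)₃ precipitates first.

Ce(OH)₃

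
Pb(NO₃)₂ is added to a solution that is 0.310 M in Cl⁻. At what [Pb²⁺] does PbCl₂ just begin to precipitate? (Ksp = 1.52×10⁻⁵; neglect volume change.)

1.58×10⁻⁴ M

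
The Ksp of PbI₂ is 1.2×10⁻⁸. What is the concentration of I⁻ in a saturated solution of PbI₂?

2.9×10⁻³ M

PbI₂(s) ⇌ Pb²⁺(aq) + 2 I⁻(aq)
If s mol/L of PbI₂ dissolves, [Pb²⁺] = s and [I⁻] = 2s.
Ksp = [Pb²⁺][I⁻]^2 = s · (2s)^2 = 4s^3 = 1.2×10⁻⁸
s = 1.4×10⁻³ mol L⁻¹
[I⁻] = 2s = 2.9×10⁻³ mol L⁻¹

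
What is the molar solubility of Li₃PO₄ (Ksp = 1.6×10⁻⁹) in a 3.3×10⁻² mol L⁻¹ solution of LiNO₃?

Li₃PO₄(s) ⇌ 3 Li⁺(aq) + PO₄³⁻(aq)
Let s be the solubility of Li₃PO₄ here. The common ion gives [Li⁺] ≈ 3.3×10⁻² mol L⁻¹, and [PO₄³⁻] = s.
Ksp = [Li⁺]^3[PO₄³⁻] = (3.3×10⁻²)^3s
s = 1.6×10⁻⁹ / (3.3×10⁻²)^3 = 4.5×10⁻⁵
s = 4.5×10⁻⁵ mol L⁻¹

4.5×10⁻⁵ M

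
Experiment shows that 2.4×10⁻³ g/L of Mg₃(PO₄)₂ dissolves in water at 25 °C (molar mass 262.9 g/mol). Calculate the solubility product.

s = (2.4×10⁻³ g L⁻¹)/(262.9 g mol⁻¹) = 9.129×10⁻⁶ M
Mg₃(PO₄)₂(s) ⇌ 3 Mg²⁺(aq) + 2 PO₄³⁻(aq)
For each mole of Mg₃(PO₄)₂ that dissolves per liter, [Mg²⁺] = 3s and [PO₄³⁻] = 2s; let s denote this solubility.
Ksp = [Mg²⁺]^3[PO₄³⁻]^2 = (3s)^3 · (2s)^2 = 108s^5
Ksp = 108 × (9.129×10⁻⁶)^5 = 6.8×10⁻²⁴

Ksp = 6.8×10⁻²⁴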